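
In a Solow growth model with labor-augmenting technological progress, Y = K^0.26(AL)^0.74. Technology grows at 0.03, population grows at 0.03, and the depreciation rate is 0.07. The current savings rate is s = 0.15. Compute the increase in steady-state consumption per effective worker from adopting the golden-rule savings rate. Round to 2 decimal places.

Δc ≈ 0.05

The effective depreciation rate is n + g + δ = 0.03 + 0.03 + 0.07 = 0.13.
Current steady state (s = 0.15): k* = (0.15/0.13)^(1/0.74) ≈ 1.2133, y* = 1.2133^0.26 ≈ 1.0516, c* = (1−0.15)·1.0516 ≈ 0.8938.
Golden rule sets MPK = n+g+δ: 0.26·k^(0.26−1) = 0.13, so k_gold = (0.26/0.13)^(1/0.74) ≈ 2.5515.
y_gold = 2.5515^0.26 ≈ 1.2758, c_gold = y_gold − 0.13·k_gold ≈ 0.9441.
Gain: Δc = 0.9441 − 0.8938 ≈ 0.0502.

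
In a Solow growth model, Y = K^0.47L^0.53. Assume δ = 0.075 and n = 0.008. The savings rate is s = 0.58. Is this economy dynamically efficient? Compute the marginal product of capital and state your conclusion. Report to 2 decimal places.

dynamically inefficient; MPK ≈ 0.07

The effective depreciation rate is n + δ = 0.008 + 0.075 = 0.083.
Steady-state k*: s·k^0.47 = 0.083·k gives k* = (0.58/0.083)^(1/0.53) ≈ 39.1844.
MPK = 0.47·39.1844^(-0.53) ≈ 0.0673.
MPK < n+δ = 0.083, so the economy is dynamically inefficient (over-saving).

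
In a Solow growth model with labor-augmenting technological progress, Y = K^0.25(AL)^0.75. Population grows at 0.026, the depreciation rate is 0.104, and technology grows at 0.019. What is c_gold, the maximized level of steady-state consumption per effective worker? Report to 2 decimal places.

n + g + δ = 0.026 + 0.019 + 0.104 = 0.149.
Setting f'(k) = n+g+δ gives 0.25·k^(0.25−1) = 0.149, hence k_gold = (0.25/0.149)^(1/0.75) ≈ 1.9938.
y_gold = 1.9938^0.25 ≈ 1.1883.
c_gold = y_gold − (n+g+δ)·k_gold = 1.1883 − 0.149·1.9938 ≈ 0.8912.

c_gold ≈ 0.89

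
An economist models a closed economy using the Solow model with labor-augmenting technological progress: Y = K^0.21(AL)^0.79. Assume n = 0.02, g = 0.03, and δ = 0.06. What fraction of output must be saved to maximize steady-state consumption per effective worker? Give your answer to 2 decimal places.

Capital per effective worker breaks even when investment replaces (n + g + δ)·k; here n + g + δ = 0.11.
At the golden rule MPK = n+g+δ, and in any Cobb-Douglas steady state s = (n+g+δ)·k/y = MPK·k/y = capital's share 0.21.

s_gold = 0.21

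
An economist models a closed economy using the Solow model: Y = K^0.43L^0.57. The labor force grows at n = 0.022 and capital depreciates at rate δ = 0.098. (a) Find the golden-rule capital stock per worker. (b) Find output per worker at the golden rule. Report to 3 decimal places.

(a) k_gold ≈ 9.385; (b) y_gold ≈ 2.619

n + δ = 0.022 + 0.098 = 0.12.
Golden rule sets MPK = n+δ: 0.43·k^(0.43−1) = 0.12, so k_gold = (0.43/0.12)^(1/0.57) ≈ 9.3850.
y_gold = 9.3850^0.43 ≈ 2.6191.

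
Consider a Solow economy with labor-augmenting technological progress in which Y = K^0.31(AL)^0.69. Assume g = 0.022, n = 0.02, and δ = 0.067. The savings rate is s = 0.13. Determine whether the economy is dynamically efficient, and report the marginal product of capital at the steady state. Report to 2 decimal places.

Break-even investment rate: n + g + δ = 0.02 + 0.022 + 0.067 = 0.109.
Steady-state k*: s·k^0.31 = 0.109·k gives k* = (0.13/0.109)^(1/0.69) ≈ 1.2909.
MPK = 0.31·1.2909^(-0.69) ≈ 0.2599.
MPK > n+g+δ = 0.109, so the economy is dynamically efficient (under-saving).

dynamically efficient; MPK ≈ 0.26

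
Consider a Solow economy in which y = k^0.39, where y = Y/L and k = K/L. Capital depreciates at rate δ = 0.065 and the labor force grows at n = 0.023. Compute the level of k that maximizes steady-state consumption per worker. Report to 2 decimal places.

k_gold ≈ 11.48

The effective depreciation rate is n + δ = 0.023 + 0.065 = 0.088.
Setting f'(k) = n+δ gives 0.39·k^(0.39−1) = 0.088, hence k_gold = (0.39/0.088)^(1/0.61) ≈ 11.4808.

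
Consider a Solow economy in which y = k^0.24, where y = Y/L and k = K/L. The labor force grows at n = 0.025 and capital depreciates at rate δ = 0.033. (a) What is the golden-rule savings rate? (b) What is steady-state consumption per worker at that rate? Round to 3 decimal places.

Capital per worker breaks even when investment replaces (n + δ)·k; here n + δ = 0.058.
For Cobb-Douglas, s_gold equals capital's share: s_gold = 0.24.
At the golden rule the marginal product of capital equals n+δ: 0.24·k^(0.24−1) = 0.058. Solving, k_gold = (0.24/0.058)^(1/0.76) ≈ 6.4797.
y_gold = 6.4797^0.24 ≈ 1.5659; c_gold = (1−0.24)·y_gold ≈ 1.1901.

(a) s_gold = 0.240; (b) c_gold ≈ 1.190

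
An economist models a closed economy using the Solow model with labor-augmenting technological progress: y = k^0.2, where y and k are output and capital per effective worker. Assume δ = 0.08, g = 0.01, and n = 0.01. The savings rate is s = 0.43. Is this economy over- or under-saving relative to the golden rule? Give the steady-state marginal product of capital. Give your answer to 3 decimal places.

Break-even investment rate: n + g + δ = 0.01 + 0.01 + 0.08 = 0.1.
Steady-state k*: s·k^0.2 = 0.1·k gives k* = (0.43/0.1)^(1/0.8) ≈ 6.1921.
MPK = 0.2·6.1921^(-0.8) ≈ 0.0465.
MPK < n+g+δ = 0.1, so the economy is dynamically inefficient (over-saving).

over-saving; MPK ≈ 0.047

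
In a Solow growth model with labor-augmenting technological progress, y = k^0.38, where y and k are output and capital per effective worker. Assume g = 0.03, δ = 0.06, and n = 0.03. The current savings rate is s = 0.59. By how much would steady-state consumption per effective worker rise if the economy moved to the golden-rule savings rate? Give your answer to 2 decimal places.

The effective depreciation rate is n + g + δ = 0.03 + 0.03 + 0.06 = 0.12.
Current steady state (s = 0.59): k* = (0.59/0.12)^(1/0.62) ≈ 13.0496, y* = 13.0496^0.38 ≈ 2.6542, c* = (1−0.59)·2.6542 ≈ 1.0882.
Setting f'(k) = n+g+δ gives 0.38·k^(0.38−1) = 0.12, hence k_gold = (0.38/0.12)^(1/0.62) ≈ 6.4183.
y_gold = 6.4183^0.38 ≈ 2.0268, c_gold = y_gold − 0.12·k_gold ≈ 1.2566.
Gain: Δc = 1.2566 − 1.0882 ≈ 0.1684.

Δc ≈ 0.17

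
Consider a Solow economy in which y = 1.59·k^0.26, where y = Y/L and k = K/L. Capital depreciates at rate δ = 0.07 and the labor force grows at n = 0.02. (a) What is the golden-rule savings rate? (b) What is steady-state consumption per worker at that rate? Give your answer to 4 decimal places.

(a) s_gold = 0.2600; (b) c_gold ≈ 2.0103

n + δ = 0.02 + 0.07 = 0.09.
For Cobb-Douglas, s_gold equals capital's share: s_gold = 0.26.
Setting f'(k) = n+δ gives 0.26·1.59·k^(0.26−1) = 0.09, hence k_gold = (0.26·1.59/0.09)^(1/0.74) ≈ 7.8482.
y_gold = 1.59·7.8482^0.26 ≈ 2.7167; c_gold = (1−0.26)·y_gold ≈ 2.0103.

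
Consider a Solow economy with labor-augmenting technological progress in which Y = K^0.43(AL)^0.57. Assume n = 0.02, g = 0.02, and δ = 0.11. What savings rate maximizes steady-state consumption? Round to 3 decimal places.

s_gold = 0.430

Capital per effective worker breaks even when investment replaces (n + g + δ)·k; here n + g + δ = 0.15.
At the golden rule MPK = n+g+δ, and in any Cobb-Douglas steady state s = (n+g+δ)·k/y = MPK·k/y = capital's share 0.43.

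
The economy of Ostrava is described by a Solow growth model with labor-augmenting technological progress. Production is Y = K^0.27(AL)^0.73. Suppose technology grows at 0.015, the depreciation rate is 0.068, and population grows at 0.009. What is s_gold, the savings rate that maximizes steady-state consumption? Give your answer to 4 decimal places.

s_gold = 0.2700

The effective depreciation rate is n + g + δ = 0.009 + 0.015 + 0.068 = 0.092.
At the golden rule MPK = n+g+δ, and in any Cobb-Douglas steady state s = (n+g+δ)·k/y = MPK·k/y = capital's share 0.27.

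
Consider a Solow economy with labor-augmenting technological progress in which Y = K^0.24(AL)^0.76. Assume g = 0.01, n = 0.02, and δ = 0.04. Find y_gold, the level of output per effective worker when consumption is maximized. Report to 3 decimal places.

y_gold ≈ 1.476

Break-even investment rate: n + g + δ = 0.02 + 0.01 + 0.04 = 0.07.
Maximizing c = f(k) − (n+g+δ)·k gives f'(k) = n+g+δ, i.e. 0.24·k^(0.24−1) = 0.07, so k_gold = (0.24/0.07)^(1/0.76) ≈ 5.0594.
Output: y_gold = k_gold^0.24 = 5.0594^0.24 ≈ 1.4756.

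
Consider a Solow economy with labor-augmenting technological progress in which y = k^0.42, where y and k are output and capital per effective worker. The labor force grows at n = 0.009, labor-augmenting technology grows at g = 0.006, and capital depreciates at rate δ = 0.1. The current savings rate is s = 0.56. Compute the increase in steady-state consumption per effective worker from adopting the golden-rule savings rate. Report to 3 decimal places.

Capital per effective worker breaks even when investment replaces (n + g + δ)·k; here n + g + δ = 0.115.
Current steady state (s = 0.56): k* = (0.56/0.115)^(1/0.58) ≈ 15.3224, y* = 15.3224^0.42 ≈ 3.1466, c* = (1−0.56)·3.1466 ≈ 1.3845.
Setting f'(k) = n+g+δ gives 0.42·k^(0.42−1) = 0.115, hence k_gold = (0.42/0.115)^(1/0.58) ≈ 9.3307.
y_gold = 9.3307^0.42 ≈ 2.5548, c_gold = y_gold − 0.115·k_gold ≈ 1.4818.
Gain: Δc = 1.4818 − 1.3845 ≈ 0.0973.

Δc ≈ 0.097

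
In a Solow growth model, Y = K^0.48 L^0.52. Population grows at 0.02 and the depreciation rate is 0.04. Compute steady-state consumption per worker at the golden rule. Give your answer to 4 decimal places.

Capital per worker breaks even when investment replaces (n + δ)·k; here n + δ = 0.06.
Setting f'(k) = n+δ gives 0.48·k^(0.48−1) = 0.06, hence k_gold = (0.48/0.06)^(1/0.52) ≈ 54.5395.
y_gold = 54.5395^0.48 ≈ 6.8174.
c_gold = y_gold − (n+δ)·k_gold = 6.8174 − 0.06·54.5395 ≈ 3.5451.

c_gold ≈ 3.5451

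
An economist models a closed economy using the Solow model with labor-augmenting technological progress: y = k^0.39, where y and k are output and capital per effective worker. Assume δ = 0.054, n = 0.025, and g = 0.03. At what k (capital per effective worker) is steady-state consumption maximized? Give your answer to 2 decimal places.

n + g + δ = 0.025 + 0.03 + 0.054 = 0.109.
Maximizing c = f(k) − (n+g+δ)·k gives f'(k) = n+g+δ, i.e. 0.39·k^(0.39−1) = 0.109, so k_gold = (0.39/0.109)^(1/0.61) ≈ 8.0836.

k_gold ≈ 8.08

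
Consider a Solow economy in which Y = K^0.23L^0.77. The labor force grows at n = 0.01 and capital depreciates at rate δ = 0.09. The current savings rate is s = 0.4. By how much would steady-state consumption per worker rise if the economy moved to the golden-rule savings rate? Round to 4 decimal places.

Δc ≈ 0.0797

Break-even investment rate: n + δ = 0.01 + 0.09 = 0.1.
Current steady state (s = 0.4): k* = (0.4/0.1)^(1/0.77) ≈ 6.0520, y* = 6.0520^0.23 ≈ 1.5130, c* = (1−0.4)·1.5130 ≈ 0.9078.
Golden rule sets MPK = n+δ: 0.23·k^(0.23−1) = 0.1, so k_gold = (0.23/0.1)^(1/0.77) ≈ 2.9497.
y_gold = 2.9497^0.23 ≈ 1.2825, c_gold = y_gold − 0.1·k_gold ≈ 0.9875.
Gain: Δc = 0.9875 − 0.9078 ≈ 0.0797.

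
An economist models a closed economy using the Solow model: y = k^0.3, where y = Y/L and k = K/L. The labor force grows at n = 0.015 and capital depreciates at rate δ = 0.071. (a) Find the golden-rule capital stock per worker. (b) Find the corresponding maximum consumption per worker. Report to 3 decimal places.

The effective depreciation rate is n + δ = 0.015 + 0.071 = 0.086.
At the golden rule the marginal product of capital equals n+δ: 0.3·k^(0.3−1) = 0.086. Solving, k_gold = (0.3/0.086)^(1/0.7) ≈ 5.9590.
y_gold = 5.9590^0.3 ≈ 1.7083; c_gold = y_gold − 0.086·k_gold ≈ 1.1958.

(a) k_gold ≈ 5.959; (b) c_gold ≈ 1.196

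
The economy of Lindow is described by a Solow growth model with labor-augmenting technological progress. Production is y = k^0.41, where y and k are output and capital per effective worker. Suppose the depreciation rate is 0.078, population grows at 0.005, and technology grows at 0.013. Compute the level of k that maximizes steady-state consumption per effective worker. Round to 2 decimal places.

Break-even investment rate: n + g + δ = 0.005 + 0.013 + 0.078 = 0.096.
At the golden rule the marginal product of capital equals n+g+δ: 0.41·k^(0.41−1) = 0.096. Solving, k_gold = (0.41/0.096)^(1/0.59) ≈ 11.7129.

k_gold ≈ 11.71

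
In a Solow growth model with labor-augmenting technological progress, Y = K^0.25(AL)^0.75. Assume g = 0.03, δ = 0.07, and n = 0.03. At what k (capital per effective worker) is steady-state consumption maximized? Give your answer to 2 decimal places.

The effective depreciation rate is n + g + δ = 0.03 + 0.03 + 0.07 = 0.13.
Setting f'(k) = n+g+δ gives 0.25·k^(0.25−1) = 0.13, hence k_gold = (0.25/0.13)^(1/0.75) ≈ 2.3915.

k_gold ≈ 2.39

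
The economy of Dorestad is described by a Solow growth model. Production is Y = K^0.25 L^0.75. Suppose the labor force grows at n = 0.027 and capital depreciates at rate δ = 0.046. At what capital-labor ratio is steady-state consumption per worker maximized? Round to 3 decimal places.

k_gold ≈ 5.162

Capital per worker breaks even when investment replaces (n + δ)·k; here n + δ = 0.073.
Maximizing c = f(k) − (n+δ)·k gives f'(k) = n+δ, i.e. 0.25·k^(0.25−1) = 0.073, so k_gold = (0.25/0.073)^(1/0.75) ≈ 5.1621.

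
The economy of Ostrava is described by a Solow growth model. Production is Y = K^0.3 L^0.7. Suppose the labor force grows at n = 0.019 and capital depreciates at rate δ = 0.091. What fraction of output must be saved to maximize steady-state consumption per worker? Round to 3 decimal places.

The effective depreciation rate is n + δ = 0.019 + 0.091 = 0.11.
At the golden rule MPK = n+δ, and in any Cobb-Douglas steady state s = (n+δ)·k/y = MPK·k/y = capital's share 0.3.

s_gold = 0.300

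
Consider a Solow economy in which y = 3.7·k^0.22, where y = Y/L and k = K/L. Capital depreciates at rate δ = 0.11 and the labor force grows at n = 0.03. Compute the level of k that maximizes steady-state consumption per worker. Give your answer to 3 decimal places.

k_gold ≈ 9.553

Capital per worker breaks even when investment replaces (n + δ)·k; here n + δ = 0.14.
Setting f'(k) = n+δ gives 0.22·3.7·k^(0.22−1) = 0.14, hence k_gold = (0.22·3.7/0.14)^(1/0.78) ≈ 9.5526.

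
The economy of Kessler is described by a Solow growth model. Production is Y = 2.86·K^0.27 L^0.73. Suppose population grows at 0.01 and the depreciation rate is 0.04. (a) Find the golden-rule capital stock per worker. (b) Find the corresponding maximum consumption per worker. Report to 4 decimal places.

The effective depreciation rate is n + δ = 0.01 + 0.04 = 0.05.
At the golden rule the marginal product of capital equals n+δ: 0.27·2.86·k^(0.27−1) = 0.05. Solving, k_gold = (0.27·2.86/0.05)^(1/0.73) ≈ 42.5048.
y_gold = 2.86·42.5048^0.27 ≈ 7.8713; c_gold = y_gold − 0.05·k_gold ≈ 5.7460.

(a) k_gold ≈ 42.5048; (b) c_gold ≈ 5.7460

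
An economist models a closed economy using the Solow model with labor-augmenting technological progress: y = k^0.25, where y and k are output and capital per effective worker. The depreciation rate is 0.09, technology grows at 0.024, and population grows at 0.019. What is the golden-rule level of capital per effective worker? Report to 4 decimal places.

k_gold ≈ 2.3198

n + g + δ = 0.019 + 0.024 + 0.09 = 0.133.
Setting f'(k) = n+g+δ gives 0.25·k^(0.25−1) = 0.133, hence k_gold = (0.25/0.133)^(1/0.75) ≈ 2.3198.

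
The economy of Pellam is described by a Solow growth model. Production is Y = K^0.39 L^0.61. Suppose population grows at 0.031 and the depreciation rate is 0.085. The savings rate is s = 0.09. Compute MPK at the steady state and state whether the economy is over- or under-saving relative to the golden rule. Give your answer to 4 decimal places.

under-saving; MPK ≈ 0.5027

Break-even investment rate: n + δ = 0.031 + 0.085 = 0.116.
Steady-state k*: s·k^0.39 = 0.116·k gives k* = (0.09/0.116)^(1/0.61) ≈ 0.6597.
MPK = 0.39·0.6597^(-0.61) ≈ 0.5027.
MPK > n+δ = 0.116, so the economy is dynamically efficient (under-saving).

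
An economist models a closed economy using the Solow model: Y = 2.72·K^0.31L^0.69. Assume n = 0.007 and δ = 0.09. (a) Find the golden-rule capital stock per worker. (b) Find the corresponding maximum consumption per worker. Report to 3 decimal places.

The effective depreciation rate is n + δ = 0.007 + 0.09 = 0.097.
Golden rule sets MPK = n+δ: 0.31·2.72·k^(0.31−1) = 0.097, so k_gold = (0.31·2.72/0.097)^(1/0.69) ≈ 22.9668.
y_gold = 2.72·22.9668^0.31 ≈ 7.1864; c_gold = y_gold − 0.097·k_gold ≈ 4.9586.

(a) k_gold ≈ 22.967; (b) c_gold ≈ 4.959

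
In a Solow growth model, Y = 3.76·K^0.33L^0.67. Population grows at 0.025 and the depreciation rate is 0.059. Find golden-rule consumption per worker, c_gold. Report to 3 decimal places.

c_gold ≈ 9.490

Capital per worker breaks even when investment replaces (n + δ)·k; here n + δ = 0.084.
Golden rule sets MPK = n+δ: 0.33·3.76·k^(0.33−1) = 0.084, so k_gold = (0.33·3.76/0.084)^(1/0.67) ≈ 55.6425.
y_gold = 3.76·55.6425^0.33 ≈ 14.1635.
c_gold = y_gold − (n+δ)·k_gold = 14.1635 − 0.084·55.6425 ≈ 9.4896.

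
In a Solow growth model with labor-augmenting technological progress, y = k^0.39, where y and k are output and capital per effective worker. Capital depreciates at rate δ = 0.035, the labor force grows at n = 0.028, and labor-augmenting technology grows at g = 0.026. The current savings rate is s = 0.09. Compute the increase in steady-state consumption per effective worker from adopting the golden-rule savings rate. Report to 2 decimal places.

Δc ≈ 0.65

Break-even investment rate: n + g + δ = 0.028 + 0.026 + 0.035 = 0.089.
Current steady state (s = 0.09): k* = (0.09/0.089)^(1/0.61) ≈ 1.0185, y* = 1.0185^0.39 ≈ 1.0072, c* = (1−0.09)·1.0072 ≈ 0.9165.
Setting f'(k) = n+g+δ gives 0.39·k^(0.39−1) = 0.089, hence k_gold = (0.39/0.089)^(1/0.61) ≈ 11.2700.
y_gold = 11.2700^0.39 ≈ 2.5719, c_gold = y_gold − 0.089·k_gold ≈ 1.5688.
Gain: Δc = 1.5688 − 0.9165 ≈ 0.6523.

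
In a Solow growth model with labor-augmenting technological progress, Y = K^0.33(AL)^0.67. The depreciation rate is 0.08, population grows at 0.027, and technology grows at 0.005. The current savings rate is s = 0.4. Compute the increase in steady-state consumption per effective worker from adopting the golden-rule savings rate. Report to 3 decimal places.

Δc ≈ 0.018

Break-even investment rate: n + g + δ = 0.027 + 0.005 + 0.08 = 0.112.
Current steady state (s = 0.4): k* = (0.4/0.112)^(1/0.67) ≈ 6.6856, y* = 6.6856^0.33 ≈ 1.8720, c* = (1−0.4)·1.8720 ≈ 1.1232.
Setting f'(k) = n+g+δ gives 0.33·k^(0.33−1) = 0.112, hence k_gold = (0.33/0.112)^(1/0.67) ≈ 5.0170.
y_gold = 5.0170^0.33 ≈ 1.7027, c_gold = y_gold − 0.112·k_gold ≈ 1.1408.
Gain: Δc = 1.1408 − 1.1232 ≈ 0.0177.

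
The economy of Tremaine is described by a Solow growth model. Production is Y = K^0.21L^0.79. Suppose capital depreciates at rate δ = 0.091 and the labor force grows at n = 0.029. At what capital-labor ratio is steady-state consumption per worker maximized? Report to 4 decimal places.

k_gold ≈ 2.0307

n + δ = 0.029 + 0.091 = 0.12.
Golden rule sets MPK = n+δ: 0.21·k^(0.21−1) = 0.12, so k_gold = (0.21/0.12)^(1/0.79) ≈ 2.0307.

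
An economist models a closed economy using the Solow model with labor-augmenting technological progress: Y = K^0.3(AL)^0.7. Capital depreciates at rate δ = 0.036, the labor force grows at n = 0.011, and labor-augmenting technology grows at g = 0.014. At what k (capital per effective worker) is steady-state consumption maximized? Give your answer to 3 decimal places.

Capital per effective worker breaks even when investment replaces (n + g + δ)·k; here n + g + δ = 0.061.
Maximizing c = f(k) − (n+g+δ)·k gives f'(k) = n+g+δ, i.e. 0.3·k^(0.3−1) = 0.061, so k_gold = (0.3/0.061)^(1/0.7) ≈ 9.7336.

k_gold ≈ 9.734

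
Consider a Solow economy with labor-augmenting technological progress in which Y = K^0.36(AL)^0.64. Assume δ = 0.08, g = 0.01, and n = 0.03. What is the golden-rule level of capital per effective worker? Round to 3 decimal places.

n + g + δ = 0.03 + 0.01 + 0.08 = 0.12.
At the golden rule the marginal product of capital equals n+g+δ: 0.36·k^(0.36−1) = 0.12. Solving, k_gold = (0.36/0.12)^(1/0.64) ≈ 5.5655.

k_gold ≈ 5.565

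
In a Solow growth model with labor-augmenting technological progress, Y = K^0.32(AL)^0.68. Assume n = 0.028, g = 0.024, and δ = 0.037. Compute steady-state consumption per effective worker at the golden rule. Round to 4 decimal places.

The effective depreciation rate is n + g + δ = 0.028 + 0.024 + 0.037 = 0.089.
Golden rule sets MPK = n+g+δ: 0.32·k^(0.32−1) = 0.089, so k_gold = (0.32/0.089)^(1/0.68) ≈ 6.5659.
y_gold = 6.5659^0.32 ≈ 1.8261.
c_gold = y_gold − (n+g+δ)·k_gold = 1.8261 − 0.089·6.5659 ≈ 1.2418.

c_gold ≈ 1.2418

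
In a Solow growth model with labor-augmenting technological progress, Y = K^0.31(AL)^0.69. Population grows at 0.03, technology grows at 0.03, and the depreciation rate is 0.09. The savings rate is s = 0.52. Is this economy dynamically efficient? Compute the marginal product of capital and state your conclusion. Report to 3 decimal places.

n + g + δ = 0.03 + 0.03 + 0.09 = 0.15.
Steady-state k*: s·k^0.31 = 0.15·k gives k* = (0.52/0.15)^(1/0.69) ≈ 6.0601.
MPK = 0.31·6.0601^(-0.69) ≈ 0.0894.
MPK < n+g+δ = 0.15, so the economy is dynamically inefficient (over-saving).

dynamically inefficient; MPK ≈ 0.089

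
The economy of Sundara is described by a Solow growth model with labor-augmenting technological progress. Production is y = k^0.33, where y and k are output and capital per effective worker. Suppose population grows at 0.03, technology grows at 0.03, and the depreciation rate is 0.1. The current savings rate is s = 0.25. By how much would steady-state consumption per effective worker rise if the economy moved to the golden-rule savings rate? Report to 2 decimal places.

Δc ≈ 0.02

Capital per effective worker breaks even when investment replaces (n + g + δ)·k; here n + g + δ = 0.16.
Current steady state (s = 0.25): k* = (0.25/0.16)^(1/0.67) ≈ 1.9466, y* = 1.9466^0.33 ≈ 1.2458, c* = (1−0.25)·1.2458 ≈ 0.9344.
Setting f'(k) = n+g+δ gives 0.33·k^(0.33−1) = 0.16, hence k_gold = (0.33/0.16)^(1/0.67) ≈ 2.9461.
y_gold = 2.9461^0.33 ≈ 1.4284, c_gold = y_gold − 0.16·k_gold ≈ 0.9570.
Gain: Δc = 0.9570 − 0.9344 ≈ 0.0226.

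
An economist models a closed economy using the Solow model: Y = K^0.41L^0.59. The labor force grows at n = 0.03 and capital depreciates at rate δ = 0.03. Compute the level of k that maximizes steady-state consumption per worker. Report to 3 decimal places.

Capital per worker breaks even when investment replaces (n + δ)·k; here n + δ = 0.06.
Maximizing c = f(k) − (n+δ)·k gives f'(k) = n+δ, i.e. 0.41·k^(0.41−1) = 0.06, so k_gold = (0.41/0.06)^(1/0.59) ≈ 25.9795.

k_gold ≈ 25.980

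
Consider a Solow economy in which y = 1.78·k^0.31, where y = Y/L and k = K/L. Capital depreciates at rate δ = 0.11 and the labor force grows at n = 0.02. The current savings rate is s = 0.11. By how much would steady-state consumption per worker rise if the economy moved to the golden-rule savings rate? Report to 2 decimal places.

Δc ≈ 0.45

The effective depreciation rate is n + δ = 0.02 + 0.11 = 0.13.
Current steady state (s = 0.11): k* = (0.11·1.78/0.13)^(1/0.69) ≈ 1.8104, y* = 1.78·1.8104^0.31 ≈ 2.1396, c* = (1−0.11)·2.1396 ≈ 1.9042.
At the golden rule the marginal product of capital equals n+δ: 0.31·1.78·k^(0.31−1) = 0.13. Solving, k_gold = (0.31·1.78/0.13)^(1/0.69) ≈ 8.1266.
y_gold = 1.78·8.1266^0.31 ≈ 3.4079, c_gold = y_gold − 0.13·k_gold ≈ 2.3515.
Gain: Δc = 2.3515 − 1.9042 ≈ 0.4472.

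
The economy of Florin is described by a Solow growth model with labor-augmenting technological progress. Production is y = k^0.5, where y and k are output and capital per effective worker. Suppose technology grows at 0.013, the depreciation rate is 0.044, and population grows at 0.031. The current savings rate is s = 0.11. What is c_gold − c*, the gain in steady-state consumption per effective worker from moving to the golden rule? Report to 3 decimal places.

Δc ≈ 1.728

Capital per effective worker breaks even when investment replaces (n + g + δ)·k; here n + g + δ = 0.088.
Current steady state (s = 0.11): k* = (0.11/0.088)^(1/0.5) ≈ 1.5625, y* = 1.5625^0.5 ≈ 1.2500, c* = (1−0.11)·1.2500 ≈ 1.1125.
Setting f'(k) = n+g+δ gives 0.5·k^(0.5−1) = 0.088, hence k_gold = (0.5/0.088)^(1/0.5) ≈ 32.2831.
y_gold = 32.2831^0.5 ≈ 5.6818, c_gold = y_gold − 0.088·k_gold ≈ 2.8409.
Gain: Δc = 2.8409 − 1.1125 ≈ 1.7284.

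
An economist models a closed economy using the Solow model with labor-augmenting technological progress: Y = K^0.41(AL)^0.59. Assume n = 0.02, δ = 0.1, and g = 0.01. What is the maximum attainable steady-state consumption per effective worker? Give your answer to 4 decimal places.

n + g + δ = 0.02 + 0.01 + 0.1 = 0.13.
Maximizing c = f(k) − (n+g+δ)·k gives f'(k) = n+g+δ, i.e. 0.41·k^(0.41−1) = 0.13, so k_gold = (0.41/0.13)^(1/0.59) ≈ 7.0064.
y_gold = 7.0064^0.41 ≈ 2.2215.
c_gold = y_gold − (n+g+δ)·k_gold = 2.2215 − 0.13·7.0064 ≈ 1.3107.

c_gold ≈ 1.3107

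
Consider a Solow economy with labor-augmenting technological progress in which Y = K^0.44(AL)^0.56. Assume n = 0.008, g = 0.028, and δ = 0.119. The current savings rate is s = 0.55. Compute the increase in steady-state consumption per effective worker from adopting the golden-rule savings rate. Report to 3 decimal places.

n + g + δ = 0.008 + 0.028 + 0.119 = 0.155.
Current steady state (s = 0.55): k* = (0.55/0.155)^(1/0.56) ≈ 9.5984, y* = 9.5984^0.44 ≈ 2.7050, c* = (1−0.55)·2.7050 ≈ 1.2172.
Setting f'(k) = n+g+δ gives 0.44·k^(0.44−1) = 0.155, hence k_gold = (0.44/0.155)^(1/0.56) ≈ 6.4438.
y_gold = 6.4438^0.44 ≈ 2.2700, c_gold = y_gold − 0.155·k_gold ≈ 1.2712.
Gain: Δc = 1.2712 − 1.2172 ≈ 0.0539.

Δc ≈ 0.054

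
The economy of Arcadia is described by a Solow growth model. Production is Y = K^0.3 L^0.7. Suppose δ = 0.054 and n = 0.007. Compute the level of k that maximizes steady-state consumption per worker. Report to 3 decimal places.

k_gold ≈ 9.734

Capital per worker breaks even when investment replaces (n + δ)·k; here n + δ = 0.061.
At the golden rule the marginal product of capital equals n+δ: 0.3·k^(0.3−1) = 0.061. Solving, k_gold = (0.3/0.061)^(1/0.7) ≈ 9.7336.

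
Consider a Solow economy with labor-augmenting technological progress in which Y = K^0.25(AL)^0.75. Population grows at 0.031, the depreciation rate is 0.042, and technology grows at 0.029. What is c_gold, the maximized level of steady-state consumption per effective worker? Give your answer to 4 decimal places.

Break-even investment rate: n + g + δ = 0.031 + 0.029 + 0.042 = 0.102.
At the golden rule the marginal product of capital equals n+g+δ: 0.25·k^(0.25−1) = 0.102. Solving, k_gold = (0.25/0.102)^(1/0.75) ≈ 3.3046.
y_gold = 3.3046^0.25 ≈ 1.3483.
c_gold = y_gold − (n+g+δ)·k_gold = 1.3483 − 0.102·3.3046 ≈ 1.0112.

c_gold ≈ 1.0112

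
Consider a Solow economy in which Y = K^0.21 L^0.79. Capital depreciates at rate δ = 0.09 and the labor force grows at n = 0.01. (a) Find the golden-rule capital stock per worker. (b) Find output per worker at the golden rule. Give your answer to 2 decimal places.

Break-even investment rate: n + δ = 0.01 + 0.09 = 0.1.
Maximizing c = f(k) − (n+δ)·k gives f'(k) = n+δ, i.e. 0.21·k^(0.21−1) = 0.1, so k_gold = (0.21/0.1)^(1/0.79) ≈ 2.5578.
y_gold = 2.5578^0.21 ≈ 1.2180.

(a) k_gold ≈ 2.56; (b) y_gold ≈ 1.22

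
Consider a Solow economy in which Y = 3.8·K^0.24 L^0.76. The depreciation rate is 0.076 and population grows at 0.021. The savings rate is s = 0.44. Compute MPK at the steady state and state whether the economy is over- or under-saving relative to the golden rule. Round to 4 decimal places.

over-saving; MPK ≈ 0.0529

n + δ = 0.021 + 0.076 = 0.097.
Steady-state k*: s·A·k^0.24 = 0.097·k gives k* = (0.44·3.8/0.097)^(1/0.76) ≈ 42.3572.
MPK = 0.24·3.8·42.3572^(-0.76) ≈ 0.0529.
MPK < n+δ = 0.097, so the economy is dynamically inefficient (over-saving).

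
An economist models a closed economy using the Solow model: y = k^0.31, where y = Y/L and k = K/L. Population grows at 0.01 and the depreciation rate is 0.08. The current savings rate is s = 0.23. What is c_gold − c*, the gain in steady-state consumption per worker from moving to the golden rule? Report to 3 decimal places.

Break-even investment rate: n + δ = 0.01 + 0.08 = 0.09.
Current steady state (s = 0.23): k* = (0.23/0.09)^(1/0.69) ≈ 3.8955, y* = 3.8955^0.31 ≈ 1.5243, c* = (1−0.23)·1.5243 ≈ 1.1737.
Golden rule sets MPK = n+δ: 0.31·k^(0.31−1) = 0.09, so k_gold = (0.31/0.09)^(1/0.69) ≈ 6.0039.
y_gold = 6.0039^0.31 ≈ 1.7431, c_gold = y_gold − 0.09·k_gold ≈ 1.2027.
Gain: Δc = 1.2027 − 1.1737 ≈ 0.0290.

Δc ≈ 0.029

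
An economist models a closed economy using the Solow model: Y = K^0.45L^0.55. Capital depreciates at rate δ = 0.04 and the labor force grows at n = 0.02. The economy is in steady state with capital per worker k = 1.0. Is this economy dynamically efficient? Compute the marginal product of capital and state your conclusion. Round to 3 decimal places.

n + δ = 0.02 + 0.04 = 0.06.
MPK = 0.45·k^(0.45−1) = 0.45·1.0^(-0.55) ≈ 0.4500.
MPK > 0.06, so the economy is dynamically efficient (under-saving).

dynamically efficient; MPK ≈ 0.450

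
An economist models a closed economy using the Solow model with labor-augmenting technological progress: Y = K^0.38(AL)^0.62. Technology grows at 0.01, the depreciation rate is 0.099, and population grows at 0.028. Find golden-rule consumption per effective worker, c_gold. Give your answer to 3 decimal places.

c_gold ≈ 1.159

The effective depreciation rate is n + g + δ = 0.028 + 0.01 + 0.099 = 0.137.
At the golden rule the marginal product of capital equals n+g+δ: 0.38·k^(0.38−1) = 0.137. Solving, k_gold = (0.38/0.137)^(1/0.62) ≈ 5.1834.
y_gold = 5.1834^0.38 ≈ 1.8688.
c_gold = y_gold − (n+g+δ)·k_gold = 1.8688 − 0.137·5.1834 ≈ 1.1586.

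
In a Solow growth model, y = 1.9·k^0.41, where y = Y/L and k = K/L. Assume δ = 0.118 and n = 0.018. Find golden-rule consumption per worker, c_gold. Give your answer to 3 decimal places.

Break-even investment rate: n + δ = 0.018 + 0.118 = 0.136.
Setting f'(k) = n+δ gives 0.41·1.9·k^(0.41−1) = 0.136, hence k_gold = (0.41·1.9/0.136)^(1/0.59) ≈ 19.2639.
y_gold = 1.9·19.2639^0.41 ≈ 6.3900.
c_gold = y_gold − (n+δ)·k_gold = 6.3900 − 0.136·19.2639 ≈ 3.7701.

c_gold ≈ 3.770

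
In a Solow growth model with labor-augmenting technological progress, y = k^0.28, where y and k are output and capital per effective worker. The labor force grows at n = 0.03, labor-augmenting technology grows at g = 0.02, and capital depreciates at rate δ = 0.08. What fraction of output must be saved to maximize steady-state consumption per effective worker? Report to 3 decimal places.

s_gold = 0.280

Break-even investment rate: n + g + δ = 0.03 + 0.02 + 0.08 = 0.13.
At the golden rule MPK = n+g+δ, and in any Cobb-Douglas steady state s = (n+g+δ)·k/y = MPK·k/y = capital's share 0.28.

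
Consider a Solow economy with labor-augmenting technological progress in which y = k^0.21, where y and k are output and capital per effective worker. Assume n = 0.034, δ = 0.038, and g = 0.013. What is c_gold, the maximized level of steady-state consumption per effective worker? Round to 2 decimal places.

Capital per effective worker breaks even when investment replaces (n + g + δ)·k; here n + g + δ = 0.085.
Setting f'(k) = n+g+δ gives 0.21·k^(0.21−1) = 0.085, hence k_gold = (0.21/0.085)^(1/0.79) ≈ 3.1421.
y_gold = 3.1421^0.21 ≈ 1.2718.
c_gold = y_gold − (n+g+δ)·k_gold = 1.2718 − 0.085·3.1421 ≈ 1.0047.

c_gold ≈ 1.00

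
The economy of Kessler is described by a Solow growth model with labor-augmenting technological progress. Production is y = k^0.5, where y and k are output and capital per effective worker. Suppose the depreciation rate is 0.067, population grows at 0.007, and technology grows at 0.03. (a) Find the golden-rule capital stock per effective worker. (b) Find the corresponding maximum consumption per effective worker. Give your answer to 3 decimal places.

(a) k_gold ≈ 23.114; (b) c_gold ≈ 2.404

n + g + δ = 0.007 + 0.03 + 0.067 = 0.104.
At the golden rule the marginal product of capital equals n+g+δ: 0.5·k^(0.5−1) = 0.104. Solving, k_gold = (0.5/0.104)^(1/0.5) ≈ 23.1139.
y_gold = 23.1139^0.5 ≈ 4.8077; c_gold = y_gold − 0.104·k_gold ≈ 2.4038.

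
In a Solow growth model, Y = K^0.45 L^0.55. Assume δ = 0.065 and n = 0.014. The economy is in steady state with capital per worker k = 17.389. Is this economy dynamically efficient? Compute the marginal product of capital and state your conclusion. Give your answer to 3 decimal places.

The effective depreciation rate is n + δ = 0.014 + 0.065 = 0.079.
MPK = 0.45·k^(0.45−1) = 0.45·17.389^(-0.55) ≈ 0.0936.
MPK > 0.079, so the economy is dynamically efficient (under-saving).

dynamically efficient; MPK ≈ 0.094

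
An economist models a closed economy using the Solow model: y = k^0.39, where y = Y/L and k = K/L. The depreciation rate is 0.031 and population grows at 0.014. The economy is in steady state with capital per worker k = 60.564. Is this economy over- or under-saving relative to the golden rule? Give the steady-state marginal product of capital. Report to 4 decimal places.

over-saving; MPK ≈ 0.0319

n + δ = 0.014 + 0.031 = 0.045.
MPK = 0.39·k^(0.39−1) = 0.39·60.564^(-0.61) ≈ 0.0319.
MPK < 0.045, so the economy is dynamically inefficient (over-saving).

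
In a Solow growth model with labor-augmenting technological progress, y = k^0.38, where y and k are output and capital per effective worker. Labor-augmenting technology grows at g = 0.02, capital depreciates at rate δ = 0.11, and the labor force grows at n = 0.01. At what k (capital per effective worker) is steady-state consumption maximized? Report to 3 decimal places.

k_gold ≈ 5.005

n + g + δ = 0.01 + 0.02 + 0.11 = 0.14.
At the golden rule the marginal product of capital equals n+g+δ: 0.38·k^(0.38−1) = 0.14. Solving, k_gold = (0.38/0.14)^(1/0.62) ≈ 5.0055.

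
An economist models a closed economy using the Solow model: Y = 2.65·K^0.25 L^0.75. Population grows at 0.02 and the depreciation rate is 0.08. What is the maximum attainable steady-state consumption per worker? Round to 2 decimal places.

c_gold ≈ 3.73

The effective depreciation rate is n + δ = 0.02 + 0.08 = 0.1.
At the golden rule the marginal product of capital equals n+δ: 0.25·2.65·k^(0.25−1) = 0.1. Solving, k_gold = (0.25·2.65/0.1)^(1/0.75) ≈ 12.4427.
y_gold = 2.65·12.4427^0.25 ≈ 4.9771.
c_gold = y_gold − (n+δ)·k_gold = 4.9771 − 0.1·12.4427 ≈ 3.7328.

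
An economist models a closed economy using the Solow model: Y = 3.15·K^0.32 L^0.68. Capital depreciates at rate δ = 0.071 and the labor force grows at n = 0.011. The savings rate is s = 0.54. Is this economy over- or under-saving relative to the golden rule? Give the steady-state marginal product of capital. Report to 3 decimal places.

over-saving; MPK ≈ 0.049

n + δ = 0.011 + 0.071 = 0.082.
Steady-state k*: s·A·k^0.32 = 0.082·k gives k* = (0.54·3.15/0.082)^(1/0.68) ≈ 86.4179.
MPK = 0.32·3.15·86.4179^(-0.68) ≈ 0.0486.
MPK < n+δ = 0.082, so the economy is dynamically inefficient (over-saving).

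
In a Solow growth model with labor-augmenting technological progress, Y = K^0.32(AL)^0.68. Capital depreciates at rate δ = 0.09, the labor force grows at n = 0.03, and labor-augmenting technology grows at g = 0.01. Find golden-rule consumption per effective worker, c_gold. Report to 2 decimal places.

Capital per effective worker breaks even when investment replaces (n + g + δ)·k; here n + g + δ = 0.13.
At the golden rule the marginal product of capital equals n+g+δ: 0.32·k^(0.32−1) = 0.13. Solving, k_gold = (0.32/0.13)^(1/0.68) ≈ 3.7610.
y_gold = 3.7610^0.32 ≈ 1.5279.
c_gold = y_gold − (n+g+δ)·k_gold = 1.5279 − 0.13·3.7610 ≈ 1.0390.

c_gold ≈ 1.04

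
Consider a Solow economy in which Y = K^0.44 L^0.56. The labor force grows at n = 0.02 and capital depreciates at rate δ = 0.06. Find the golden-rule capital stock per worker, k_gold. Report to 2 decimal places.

n + δ = 0.02 + 0.06 = 0.08.
Setting f'(k) = n+δ gives 0.44·k^(0.44−1) = 0.08, hence k_gold = (0.44/0.08)^(1/0.56) ≈ 20.9931.

k_gold ≈ 20.99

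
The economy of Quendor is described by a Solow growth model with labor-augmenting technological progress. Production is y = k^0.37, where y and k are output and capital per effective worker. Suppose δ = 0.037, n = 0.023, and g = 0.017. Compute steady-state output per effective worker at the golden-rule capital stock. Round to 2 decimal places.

y_gold ≈ 2.51

n + g + δ = 0.023 + 0.017 + 0.037 = 0.077.
Maximizing c = f(k) − (n+g+δ)·k gives f'(k) = n+g+δ, i.e. 0.37·k^(0.37−1) = 0.077, so k_gold = (0.37/0.077)^(1/0.63) ≈ 12.0804.
Output: y_gold = k_gold^0.37 = 12.0804^0.37 ≈ 2.5140.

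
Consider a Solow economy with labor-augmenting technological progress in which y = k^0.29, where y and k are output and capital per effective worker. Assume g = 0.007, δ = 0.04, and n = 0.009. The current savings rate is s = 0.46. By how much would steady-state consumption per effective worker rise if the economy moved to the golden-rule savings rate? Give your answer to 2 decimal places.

Δc ≈ 0.11

n + g + δ = 0.009 + 0.007 + 0.04 = 0.056.
Current steady state (s = 0.46): k* = (0.46/0.056)^(1/0.71) ≈ 19.4145, y* = 19.4145^0.29 ≈ 2.3635, c* = (1−0.46)·2.3635 ≈ 1.2763.
Maximizing c = f(k) − (n+g+δ)·k gives f'(k) = n+g+δ, i.e. 0.29·k^(0.29−1) = 0.056, so k_gold = (0.29/0.056)^(1/0.71) ≈ 10.1375.
y_gold = 10.1375^0.29 ≈ 1.9576, c_gold = y_gold − 0.056·k_gold ≈ 1.3899.
Gain: Δc = 1.3899 − 1.2763 ≈ 0.1136.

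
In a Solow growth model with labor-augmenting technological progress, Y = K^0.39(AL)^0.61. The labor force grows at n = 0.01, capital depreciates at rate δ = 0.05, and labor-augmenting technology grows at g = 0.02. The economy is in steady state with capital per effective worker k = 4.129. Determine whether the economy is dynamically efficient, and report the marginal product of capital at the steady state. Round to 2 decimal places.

dynamically efficient; MPK ≈ 0.16

Break-even investment rate: n + g + δ = 0.01 + 0.02 + 0.05 = 0.08.
MPK = 0.39·k^(0.39−1) = 0.39·4.129^(-0.61) ≈ 0.1642.
MPK > 0.08, so the economy is dynamically efficient (under-saving).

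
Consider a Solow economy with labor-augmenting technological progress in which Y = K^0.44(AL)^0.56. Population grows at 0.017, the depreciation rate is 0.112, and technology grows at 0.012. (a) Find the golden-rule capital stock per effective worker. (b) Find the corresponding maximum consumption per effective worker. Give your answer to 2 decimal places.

(a) k_gold ≈ 7.63; (b) c_gold ≈ 1.37

The effective depreciation rate is n + g + δ = 0.017 + 0.012 + 0.112 = 0.141.
Golden rule sets MPK = n+g+δ: 0.44·k^(0.44−1) = 0.141, so k_gold = (0.44/0.141)^(1/0.56) ≈ 7.6306.
y_gold = 7.6306^0.44 ≈ 2.4453; c_gold = y_gold − 0.141·k_gold ≈ 1.3693.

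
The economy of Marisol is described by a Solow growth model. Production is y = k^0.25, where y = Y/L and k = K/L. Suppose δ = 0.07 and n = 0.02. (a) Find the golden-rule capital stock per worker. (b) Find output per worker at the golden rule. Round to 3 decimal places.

Break-even investment rate: n + δ = 0.02 + 0.07 = 0.09.
At the golden rule the marginal product of capital equals n+δ: 0.25·k^(0.25−1) = 0.09. Solving, k_gold = (0.25/0.09)^(1/0.75) ≈ 3.9048.
y_gold = 3.9048^0.25 ≈ 1.4057.

(a) k_gold ≈ 3.905; (b) y_gold ≈ 1.406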